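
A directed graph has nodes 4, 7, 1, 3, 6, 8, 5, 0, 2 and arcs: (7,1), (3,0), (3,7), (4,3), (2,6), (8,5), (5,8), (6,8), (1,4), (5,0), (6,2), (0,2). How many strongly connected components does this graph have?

2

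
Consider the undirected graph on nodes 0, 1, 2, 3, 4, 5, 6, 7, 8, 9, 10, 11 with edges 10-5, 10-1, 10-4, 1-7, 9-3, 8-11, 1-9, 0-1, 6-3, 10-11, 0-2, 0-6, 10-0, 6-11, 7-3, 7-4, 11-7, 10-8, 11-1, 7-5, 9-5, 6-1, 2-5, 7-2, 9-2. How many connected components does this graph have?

1

Starting from 0 we can reach 0, 1, 2, 3, 4, 5, 6, 7, 8, 9, 10, 11. That is one component of size 12.
Total: 1 component.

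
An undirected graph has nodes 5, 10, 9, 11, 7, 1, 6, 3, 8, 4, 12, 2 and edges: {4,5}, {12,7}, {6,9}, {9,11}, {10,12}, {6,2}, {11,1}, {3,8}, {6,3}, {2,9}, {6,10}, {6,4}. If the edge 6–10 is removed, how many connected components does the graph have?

2

Before removal there is 1 component.
6–10 is a bridge — removing it separates 6's side from 10's side.
After removal: 2 components.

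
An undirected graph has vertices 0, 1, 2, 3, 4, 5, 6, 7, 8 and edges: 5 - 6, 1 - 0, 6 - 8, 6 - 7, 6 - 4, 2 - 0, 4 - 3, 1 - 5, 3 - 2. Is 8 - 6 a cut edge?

Removing 8 - 6 leaves no path between 8 and 6: the component count goes from 1 to 2. So it is a bridge.

Yes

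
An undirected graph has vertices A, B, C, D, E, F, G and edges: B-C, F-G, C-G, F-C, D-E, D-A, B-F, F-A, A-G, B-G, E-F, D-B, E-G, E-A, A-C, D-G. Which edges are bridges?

none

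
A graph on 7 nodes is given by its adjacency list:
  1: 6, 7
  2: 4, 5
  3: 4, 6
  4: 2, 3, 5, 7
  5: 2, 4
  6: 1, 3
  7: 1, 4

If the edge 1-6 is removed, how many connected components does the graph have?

1

1 and 6 are still connected via 1-7-4-3-6, so the component count stays at 1.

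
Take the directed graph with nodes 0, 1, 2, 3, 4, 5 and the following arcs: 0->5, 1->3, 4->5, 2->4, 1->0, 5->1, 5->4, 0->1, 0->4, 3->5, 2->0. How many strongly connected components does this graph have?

2

{0, 1, 3, 4, 5} are all mutually reachable — one SCC of size 5.
{2} is an SCC by itself.
That gives 2 strongly connected components.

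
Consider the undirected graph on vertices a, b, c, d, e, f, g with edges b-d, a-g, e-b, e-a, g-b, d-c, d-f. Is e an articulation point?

No

Deleting e leaves 1 component (was 1) (its neighbors a, b remain connected to each other), so e is not a cut vertex.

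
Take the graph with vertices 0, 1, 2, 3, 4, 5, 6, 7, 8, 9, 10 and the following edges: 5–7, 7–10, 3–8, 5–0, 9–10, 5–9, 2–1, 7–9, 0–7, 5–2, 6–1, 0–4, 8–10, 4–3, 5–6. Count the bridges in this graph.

0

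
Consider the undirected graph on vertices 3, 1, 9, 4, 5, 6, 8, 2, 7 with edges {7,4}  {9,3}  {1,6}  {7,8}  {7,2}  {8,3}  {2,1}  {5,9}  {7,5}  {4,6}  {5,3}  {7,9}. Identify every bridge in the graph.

The edges on the cycle 7-5-9-7 are not bridges since each lies on that cycle.
Every edge lies on some cycle, so there are no bridges.

none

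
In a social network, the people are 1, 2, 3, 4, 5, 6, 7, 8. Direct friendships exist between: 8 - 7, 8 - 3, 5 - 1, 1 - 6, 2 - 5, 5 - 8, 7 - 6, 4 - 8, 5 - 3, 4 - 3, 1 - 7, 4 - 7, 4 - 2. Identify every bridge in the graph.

none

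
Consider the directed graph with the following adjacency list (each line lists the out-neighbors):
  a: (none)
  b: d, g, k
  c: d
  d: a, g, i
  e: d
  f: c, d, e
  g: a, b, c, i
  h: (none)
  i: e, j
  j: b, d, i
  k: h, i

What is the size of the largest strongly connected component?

{b, c, d, e, g, i, j, k} are all mutually reachable — one SCC of size 8.
{a} is an SCC by itself.
{h} is an SCC by itself.
{f} is an SCC by itself.
The largest has 8 vertices.

8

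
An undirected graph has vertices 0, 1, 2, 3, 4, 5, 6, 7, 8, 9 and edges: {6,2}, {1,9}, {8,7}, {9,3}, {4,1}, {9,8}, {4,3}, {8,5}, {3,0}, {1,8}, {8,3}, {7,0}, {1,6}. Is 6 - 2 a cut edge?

Yes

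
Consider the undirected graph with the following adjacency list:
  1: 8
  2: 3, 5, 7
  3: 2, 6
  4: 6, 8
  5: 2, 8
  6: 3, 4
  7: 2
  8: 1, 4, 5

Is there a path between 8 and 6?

From 8 we can reach 1, 2, 3, 4, 5, 6, 7, 8, which includes 6.

Yes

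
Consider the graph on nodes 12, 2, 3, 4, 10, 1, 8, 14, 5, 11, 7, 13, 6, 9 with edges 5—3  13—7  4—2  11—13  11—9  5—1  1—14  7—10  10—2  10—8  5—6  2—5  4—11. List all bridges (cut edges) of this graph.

1-14, 1-5, 10-8, 11-9, 2-5, 3-5, 5-6

The edges on the cycle 4-11-13-7-10-2-4 are not bridges since each lies on that cycle.
But removing 8—10 disconnects 8 from 10; removing 3—5 disconnects 3 from 5; removing 1—14 disconnects 1 from 14; removing 6—5 disconnects 6 from 5 — these are bridges.
In total 7 edges are bridges.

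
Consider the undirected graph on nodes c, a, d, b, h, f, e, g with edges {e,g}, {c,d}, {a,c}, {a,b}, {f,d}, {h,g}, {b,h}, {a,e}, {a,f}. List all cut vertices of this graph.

Removing a increases the component count from 1 to 2, so a is a cut vertex.
By contrast removing b leaves 1 component; it is not a cut vertex. No other vertex is a cut vertex either.

a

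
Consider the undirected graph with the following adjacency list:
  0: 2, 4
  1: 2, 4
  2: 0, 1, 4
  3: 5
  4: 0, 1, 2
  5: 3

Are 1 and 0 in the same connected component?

Yes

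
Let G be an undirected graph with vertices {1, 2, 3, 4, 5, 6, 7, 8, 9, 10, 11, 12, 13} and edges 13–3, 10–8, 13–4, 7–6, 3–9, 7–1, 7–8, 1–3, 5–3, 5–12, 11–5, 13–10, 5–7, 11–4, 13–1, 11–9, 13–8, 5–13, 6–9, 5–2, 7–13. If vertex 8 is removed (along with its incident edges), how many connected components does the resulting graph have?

1

With 8 gone, the remaining components are: {1, 2, 3, 4, 5, 6, 7, 9, 10, 11, 12, 13}.
That is 1 component.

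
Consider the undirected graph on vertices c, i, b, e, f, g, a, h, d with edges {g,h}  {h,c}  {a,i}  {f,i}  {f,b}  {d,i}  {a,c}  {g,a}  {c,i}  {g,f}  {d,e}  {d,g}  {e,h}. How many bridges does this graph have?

1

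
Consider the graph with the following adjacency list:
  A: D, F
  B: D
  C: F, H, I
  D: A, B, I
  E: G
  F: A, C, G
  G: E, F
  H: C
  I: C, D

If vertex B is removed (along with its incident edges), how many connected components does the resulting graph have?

1

With B gone, the remaining components are: {A, C, D, E, F, G, H, I}.
That is 1 component.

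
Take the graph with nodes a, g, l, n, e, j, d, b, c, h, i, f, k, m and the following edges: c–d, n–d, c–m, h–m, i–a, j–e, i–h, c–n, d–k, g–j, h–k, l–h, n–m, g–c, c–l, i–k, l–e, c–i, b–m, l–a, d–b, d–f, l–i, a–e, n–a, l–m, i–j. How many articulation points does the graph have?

Removing d increases the component count from 1 to 2, so d is a cut vertex.
By contrast removing l leaves 1 component; it is not a cut vertex. No other vertex is a cut vertex either.

1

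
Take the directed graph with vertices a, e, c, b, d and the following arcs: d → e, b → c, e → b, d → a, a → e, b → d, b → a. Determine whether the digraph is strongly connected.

There is no directed path from c to b, so the graph is not strongly connected.

No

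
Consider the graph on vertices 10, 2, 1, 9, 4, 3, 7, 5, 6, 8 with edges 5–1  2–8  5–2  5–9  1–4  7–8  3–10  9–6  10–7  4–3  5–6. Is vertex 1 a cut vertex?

No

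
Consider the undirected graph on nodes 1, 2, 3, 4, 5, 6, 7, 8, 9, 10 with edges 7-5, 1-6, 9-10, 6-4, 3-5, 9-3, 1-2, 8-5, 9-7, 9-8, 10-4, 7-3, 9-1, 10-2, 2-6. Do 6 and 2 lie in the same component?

Yes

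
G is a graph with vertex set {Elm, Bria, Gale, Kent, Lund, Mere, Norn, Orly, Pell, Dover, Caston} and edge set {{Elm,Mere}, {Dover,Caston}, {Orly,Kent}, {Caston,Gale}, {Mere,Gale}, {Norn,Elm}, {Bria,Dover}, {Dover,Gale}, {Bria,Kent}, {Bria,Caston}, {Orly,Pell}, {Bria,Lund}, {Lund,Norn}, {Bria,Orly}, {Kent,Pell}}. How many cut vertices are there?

Removing Bria increases the component count from 1 to 2, so Bria is a cut vertex.
By contrast removing Caston leaves 1 component; it is not a cut vertex. No other vertex is a cut vertex either.

1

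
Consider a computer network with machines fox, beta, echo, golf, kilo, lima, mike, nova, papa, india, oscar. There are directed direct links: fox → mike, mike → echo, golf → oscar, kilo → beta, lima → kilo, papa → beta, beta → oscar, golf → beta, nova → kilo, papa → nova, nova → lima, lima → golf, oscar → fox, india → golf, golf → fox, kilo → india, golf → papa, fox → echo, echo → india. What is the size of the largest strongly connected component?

11

{fox, beta, echo, golf, kilo, lima, mike, nova, papa, india, oscar} are all mutually reachable — one SCC of size 11.
The largest has 11 vertices.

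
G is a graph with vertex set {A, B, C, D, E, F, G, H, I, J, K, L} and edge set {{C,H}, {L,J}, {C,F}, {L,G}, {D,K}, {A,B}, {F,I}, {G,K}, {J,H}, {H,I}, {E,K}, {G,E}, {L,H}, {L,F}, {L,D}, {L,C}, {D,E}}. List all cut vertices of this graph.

Removing L increases the component count from 2 to 3, so L is a cut vertex.
By contrast removing D leaves 2 components; it is not a cut vertex. No other vertex is a cut vertex either.

L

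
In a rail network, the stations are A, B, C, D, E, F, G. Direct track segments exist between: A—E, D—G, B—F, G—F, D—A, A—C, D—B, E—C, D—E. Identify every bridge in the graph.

The edges on the cycle D-A-C-E-D are not bridges since each lies on that cycle.
Every edge lies on some cycle, so there are no bridges.

none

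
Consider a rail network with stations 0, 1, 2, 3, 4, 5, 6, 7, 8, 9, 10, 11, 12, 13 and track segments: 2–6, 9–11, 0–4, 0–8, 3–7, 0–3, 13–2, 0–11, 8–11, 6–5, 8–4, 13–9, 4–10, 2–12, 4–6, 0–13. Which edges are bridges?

The edges on the cycle 0-13-2-6-4-0 are not bridges since each lies on that cycle.
But removing 12–2 disconnects 12 from 2; removing 3–7 disconnects 3 from 7; removing 0–3 disconnects 0 from 3; removing 10–4 disconnects 10 from 4 — these are bridges.
In total 5 edges are bridges.

0-3, 10-4, 12-2, 3-7, 5-6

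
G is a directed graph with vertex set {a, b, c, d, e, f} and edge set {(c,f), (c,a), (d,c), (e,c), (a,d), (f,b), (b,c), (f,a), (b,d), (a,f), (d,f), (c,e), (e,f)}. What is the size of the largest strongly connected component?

6

{a, b, c, d, e, f} are all mutually reachable — one SCC of size 6.
The largest has 6 vertices.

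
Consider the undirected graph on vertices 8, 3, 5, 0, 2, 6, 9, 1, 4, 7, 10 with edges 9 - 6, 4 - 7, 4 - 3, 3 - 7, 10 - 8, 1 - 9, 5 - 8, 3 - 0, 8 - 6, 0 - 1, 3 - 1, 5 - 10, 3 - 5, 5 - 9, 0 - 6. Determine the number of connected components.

2

2 is isolated — a component by itself.
Starting from 0 we can reach 0, 1, 3, 4, 5, 6, 7, 8, 9, 10. That is one component of size 10.
Total: 2 components.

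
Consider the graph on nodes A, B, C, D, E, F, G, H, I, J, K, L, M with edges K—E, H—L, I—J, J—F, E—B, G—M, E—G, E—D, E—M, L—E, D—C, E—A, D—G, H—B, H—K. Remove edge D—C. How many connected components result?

Before removal there are 2 components.
D—C is a bridge — removing it separates D's side from C's side.
After removal: 3 components.

3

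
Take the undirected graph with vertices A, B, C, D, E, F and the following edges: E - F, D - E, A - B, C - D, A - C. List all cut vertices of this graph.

A, C, D, E

Removing A increases the component count from 1 to 2, so A is a cut vertex.
Removing C increases the component count from 1 to 2, so C is a cut vertex.
Removing D increases the component count from 1 to 2, so D is a cut vertex.
Likewise E is a cut vertex.
By contrast removing B leaves 1 component; it is not a cut vertex. No other vertex is a cut vertex either.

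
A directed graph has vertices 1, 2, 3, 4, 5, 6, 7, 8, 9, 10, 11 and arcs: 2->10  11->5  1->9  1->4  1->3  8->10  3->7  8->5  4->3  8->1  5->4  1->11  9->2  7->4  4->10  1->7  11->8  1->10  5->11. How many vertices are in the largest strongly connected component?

4

{1, 5, 8, 11} are all mutually reachable — one SCC of size 4.
{3, 4, 7} are all mutually reachable — one SCC of size 3.
{6} is an SCC by itself.
{9} is an SCC by itself.
{2} is an SCC by itself.
(and 1 more singleton SCC)
The largest has 4 vertices.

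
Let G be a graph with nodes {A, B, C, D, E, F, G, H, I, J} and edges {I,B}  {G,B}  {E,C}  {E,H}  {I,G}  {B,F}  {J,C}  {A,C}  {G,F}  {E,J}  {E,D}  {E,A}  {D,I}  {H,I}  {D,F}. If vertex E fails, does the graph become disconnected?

Yes

Deleting E raises the number of components from 1 to 2, so E is a cut vertex.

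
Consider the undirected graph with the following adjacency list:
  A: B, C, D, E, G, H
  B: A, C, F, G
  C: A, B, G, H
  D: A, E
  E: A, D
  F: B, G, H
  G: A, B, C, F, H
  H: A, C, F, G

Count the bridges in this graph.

0

The edges on the cycle A-D-E-A are not bridges since each lies on that cycle.
Every edge lies on some cycle, so there are no bridges.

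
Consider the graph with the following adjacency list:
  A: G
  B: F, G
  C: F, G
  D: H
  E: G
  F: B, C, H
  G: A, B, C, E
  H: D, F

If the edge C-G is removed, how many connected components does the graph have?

C and G are still connected via C-F-B-G, so the component count stays at 1.

1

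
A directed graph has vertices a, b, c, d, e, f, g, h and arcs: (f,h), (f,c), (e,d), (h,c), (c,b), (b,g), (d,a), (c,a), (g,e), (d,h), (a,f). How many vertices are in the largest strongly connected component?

8

{a, b, c, d, e, f, g, h} are all mutually reachable — one SCC of size 8.
The largest has 8 vertices.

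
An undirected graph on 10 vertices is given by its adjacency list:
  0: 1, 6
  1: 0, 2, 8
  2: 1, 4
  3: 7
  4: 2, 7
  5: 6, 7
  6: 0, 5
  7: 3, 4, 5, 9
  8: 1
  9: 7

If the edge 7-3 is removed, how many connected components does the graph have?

Before removal there is 1 component.
7-3 is a bridge — removing it separates 7's side from 3's side.
After removal: 2 components.

2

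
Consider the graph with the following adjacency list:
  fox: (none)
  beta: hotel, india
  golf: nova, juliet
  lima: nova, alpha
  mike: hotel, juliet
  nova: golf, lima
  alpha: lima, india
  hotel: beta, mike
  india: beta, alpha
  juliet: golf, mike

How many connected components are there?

fox is isolated — a component by itself.
Starting from beta we can reach beta, golf, lima, mike, nova, alpha, hotel, india, juliet. That is one component of size 9.
Total: 2 components.

2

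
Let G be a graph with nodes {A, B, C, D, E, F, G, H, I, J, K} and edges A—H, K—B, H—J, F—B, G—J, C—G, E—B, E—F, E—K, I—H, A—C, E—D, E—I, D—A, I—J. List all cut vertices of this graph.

E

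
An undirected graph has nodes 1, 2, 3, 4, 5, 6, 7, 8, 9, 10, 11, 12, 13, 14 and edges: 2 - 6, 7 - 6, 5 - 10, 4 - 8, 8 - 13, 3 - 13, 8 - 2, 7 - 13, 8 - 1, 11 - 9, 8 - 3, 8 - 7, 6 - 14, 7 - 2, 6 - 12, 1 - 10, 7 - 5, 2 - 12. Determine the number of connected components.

2

Starting from 9 we can reach 9, 11. That is one component of size 2.
Starting from 1 we can reach 1, 2, 3, 4, 5, 6, 7, 8, 10, 12, 13, 14. That is one component of size 12.
Total: 2 components.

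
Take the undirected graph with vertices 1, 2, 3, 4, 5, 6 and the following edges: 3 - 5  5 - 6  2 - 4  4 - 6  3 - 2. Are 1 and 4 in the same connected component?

The component containing 1 is {1}, and 4 is not in it.

No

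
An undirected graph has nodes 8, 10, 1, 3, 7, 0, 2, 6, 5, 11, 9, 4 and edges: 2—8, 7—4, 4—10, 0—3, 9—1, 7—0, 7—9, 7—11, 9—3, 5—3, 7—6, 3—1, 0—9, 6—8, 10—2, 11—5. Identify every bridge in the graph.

none

The edges on the cycle 7-4-10-2-8-6-7 are not bridges since each lies on that cycle.
Every edge lies on some cycle, so there are no bridges.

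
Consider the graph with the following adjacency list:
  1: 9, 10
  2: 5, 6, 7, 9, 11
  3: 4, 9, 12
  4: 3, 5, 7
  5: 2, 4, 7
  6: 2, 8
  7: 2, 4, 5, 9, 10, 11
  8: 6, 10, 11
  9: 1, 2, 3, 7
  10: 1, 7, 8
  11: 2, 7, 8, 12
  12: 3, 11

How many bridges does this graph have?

0

The edges on the cycle 2-9-1-10-7-5-2 are not bridges since each lies on that cycle.
Every edge lies on some cycle, so there are no bridges.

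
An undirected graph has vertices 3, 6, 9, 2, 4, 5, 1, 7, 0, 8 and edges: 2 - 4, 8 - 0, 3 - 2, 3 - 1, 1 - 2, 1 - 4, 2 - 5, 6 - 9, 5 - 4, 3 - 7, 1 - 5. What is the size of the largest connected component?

6

Starting from 6 we can reach 6, 9. That is one component of size 2.
Starting from 0 we can reach 0, 8. That is one component of size 2.
Starting from 1 we can reach 1, 2, 3, 4, 5, 7. That is one component of size 6.
The largest has 6 vertices.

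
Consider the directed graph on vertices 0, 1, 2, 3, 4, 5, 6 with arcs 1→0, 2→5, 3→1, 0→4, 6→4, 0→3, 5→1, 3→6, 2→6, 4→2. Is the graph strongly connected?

From 5 we can reach every vertex (0, 1, 2, 3, 4, 5, 6), and every vertex can reach 5 (0, 1, 2, 3, 4, 5, 6). So the whole graph is one strongly connected component.

Yes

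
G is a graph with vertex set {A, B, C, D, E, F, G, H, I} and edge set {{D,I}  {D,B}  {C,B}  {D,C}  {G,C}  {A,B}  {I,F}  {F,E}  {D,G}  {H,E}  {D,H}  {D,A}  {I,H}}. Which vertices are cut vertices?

D

Removing D increases the component count from 1 to 2, so D is a cut vertex.
By contrast removing E leaves 1 component; it is not a cut vertex. No other vertex is a cut vertex either.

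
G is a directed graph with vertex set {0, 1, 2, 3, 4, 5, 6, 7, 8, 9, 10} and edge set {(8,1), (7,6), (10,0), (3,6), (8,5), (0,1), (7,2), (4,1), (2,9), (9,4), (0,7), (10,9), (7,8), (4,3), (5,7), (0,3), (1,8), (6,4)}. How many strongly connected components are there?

3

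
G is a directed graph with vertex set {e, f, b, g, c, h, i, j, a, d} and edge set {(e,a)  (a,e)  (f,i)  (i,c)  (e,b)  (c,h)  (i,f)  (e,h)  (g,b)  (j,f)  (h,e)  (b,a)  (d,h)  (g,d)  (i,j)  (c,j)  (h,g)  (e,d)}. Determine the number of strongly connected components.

2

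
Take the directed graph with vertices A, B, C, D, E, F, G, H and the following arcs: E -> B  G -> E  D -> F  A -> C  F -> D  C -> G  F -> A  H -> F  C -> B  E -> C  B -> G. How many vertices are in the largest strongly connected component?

4

{B, C, E, G} are all mutually reachable — one SCC of size 4.
{D, F} are all mutually reachable — one SCC of size 2.
{H} is an SCC by itself.
{A} is an SCC by itself.
The largest has 4 vertices.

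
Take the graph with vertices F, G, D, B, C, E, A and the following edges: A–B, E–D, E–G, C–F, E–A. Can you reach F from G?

No

The component containing G is {A, B, D, E, G}, and F is not in it.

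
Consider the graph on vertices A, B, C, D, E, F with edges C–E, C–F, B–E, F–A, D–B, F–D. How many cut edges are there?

1

The edges on the cycle C-F-D-B-E-C are not bridges since each lies on that cycle.
But removing F–A disconnects F from A — this is a bridge.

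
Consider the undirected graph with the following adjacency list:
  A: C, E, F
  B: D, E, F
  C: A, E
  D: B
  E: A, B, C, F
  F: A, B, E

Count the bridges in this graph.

The edges on the cycle E-F-A-C-E are not bridges since each lies on that cycle.
But removing D-B disconnects D from B — this is a bridge.

1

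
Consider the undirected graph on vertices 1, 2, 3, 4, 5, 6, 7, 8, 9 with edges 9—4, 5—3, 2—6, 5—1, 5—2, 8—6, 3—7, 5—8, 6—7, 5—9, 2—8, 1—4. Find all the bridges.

The edges on the cycle 5-9-4-1-5 are not bridges since each lies on that cycle.
Every edge lies on some cycle, so there are no bridges.

none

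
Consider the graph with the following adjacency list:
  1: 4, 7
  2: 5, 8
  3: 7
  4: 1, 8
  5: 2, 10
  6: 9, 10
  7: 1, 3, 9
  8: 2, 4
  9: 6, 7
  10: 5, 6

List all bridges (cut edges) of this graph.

3-7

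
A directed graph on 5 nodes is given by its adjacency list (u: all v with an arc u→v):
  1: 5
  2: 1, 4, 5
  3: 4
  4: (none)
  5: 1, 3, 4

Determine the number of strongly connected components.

{1, 5} are all mutually reachable — one SCC of size 2.
{4} is an SCC by itself.
{2} is an SCC by itself.
{3} is an SCC by itself.
That gives 4 strongly connected components.

4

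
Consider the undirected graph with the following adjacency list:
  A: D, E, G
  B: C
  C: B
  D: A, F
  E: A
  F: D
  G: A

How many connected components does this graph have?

2

Starting from B we can reach B, C. That is one component of size 2.
Starting from A we can reach A, D, E, F, G. That is one component of size 5.
Total: 2 components.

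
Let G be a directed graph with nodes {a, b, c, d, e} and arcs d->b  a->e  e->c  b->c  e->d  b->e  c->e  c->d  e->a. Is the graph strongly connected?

From a we can reach every vertex (a, b, c, d, e), and every vertex can reach a (a, b, c, d, e). So the whole graph is one strongly connected component.

Yes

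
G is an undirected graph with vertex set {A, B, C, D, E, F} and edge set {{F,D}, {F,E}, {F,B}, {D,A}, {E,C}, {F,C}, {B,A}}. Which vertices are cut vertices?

F

Removing F increases the component count from 1 to 2, so F is a cut vertex.
By contrast removing E leaves 1 component; it is not a cut vertex. No other vertex is a cut vertex either.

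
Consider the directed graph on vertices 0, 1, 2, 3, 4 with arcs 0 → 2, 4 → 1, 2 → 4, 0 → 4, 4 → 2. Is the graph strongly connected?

No

There is no directed path from 1 to 2, so the graph is not strongly connected.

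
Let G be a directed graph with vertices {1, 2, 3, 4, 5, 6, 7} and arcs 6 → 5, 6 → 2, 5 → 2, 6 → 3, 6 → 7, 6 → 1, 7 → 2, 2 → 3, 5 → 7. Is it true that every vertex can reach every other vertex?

There is no directed path from 3 to 2, so the graph is not strongly connected.

No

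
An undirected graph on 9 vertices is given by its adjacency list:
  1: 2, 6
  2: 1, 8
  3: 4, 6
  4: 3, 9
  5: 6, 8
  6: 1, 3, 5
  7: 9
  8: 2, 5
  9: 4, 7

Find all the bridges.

The edges on the cycle 1-2-8-5-6-1 are not bridges since each lies on that cycle.
But removing 6-3 disconnects 6 from 3; removing 4-9 disconnects 4 from 9; removing 3-4 disconnects 3 from 4; removing 7-9 disconnects 7 from 9 — these are bridges.

3-4, 3-6, 4-9, 7-9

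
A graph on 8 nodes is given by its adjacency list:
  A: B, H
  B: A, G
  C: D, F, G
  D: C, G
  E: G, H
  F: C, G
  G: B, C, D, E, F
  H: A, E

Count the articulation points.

1

Removing G increases the component count from 1 to 2, so G is a cut vertex.
By contrast removing H leaves 1 component; it is not a cut vertex. No other vertex is a cut vertex either.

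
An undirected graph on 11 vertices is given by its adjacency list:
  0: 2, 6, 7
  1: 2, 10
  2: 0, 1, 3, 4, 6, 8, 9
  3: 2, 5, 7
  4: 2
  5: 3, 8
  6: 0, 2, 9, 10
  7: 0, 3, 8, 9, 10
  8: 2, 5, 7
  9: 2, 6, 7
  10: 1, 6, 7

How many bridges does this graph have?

The edges on the cycle 7-0-2-6-9-7 are not bridges since each lies on that cycle.
But removing 2-4 disconnects 2 from 4 — this is a bridge.

1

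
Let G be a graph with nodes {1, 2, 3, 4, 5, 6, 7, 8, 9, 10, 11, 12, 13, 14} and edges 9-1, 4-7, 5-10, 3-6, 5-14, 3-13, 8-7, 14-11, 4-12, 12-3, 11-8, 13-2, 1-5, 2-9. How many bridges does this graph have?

2

The edges on the cycle 4-12-3-13-2-9-1-5-14-11-8-7-4 are not bridges since each lies on that cycle.
But removing 10-5 disconnects 10 from 5; removing 3-6 disconnects 3 from 6 — these are bridges.
That makes 2 bridges.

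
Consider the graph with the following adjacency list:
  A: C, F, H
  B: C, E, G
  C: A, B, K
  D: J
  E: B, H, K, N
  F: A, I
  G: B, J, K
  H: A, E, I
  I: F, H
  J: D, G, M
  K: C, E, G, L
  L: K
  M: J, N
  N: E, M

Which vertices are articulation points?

J, K

Removing J increases the component count from 1 to 2, so J is a cut vertex.
Removing K increases the component count from 1 to 2, so K is a cut vertex.
By contrast removing M leaves 1 component; it is not a cut vertex. No other vertex is a cut vertex either.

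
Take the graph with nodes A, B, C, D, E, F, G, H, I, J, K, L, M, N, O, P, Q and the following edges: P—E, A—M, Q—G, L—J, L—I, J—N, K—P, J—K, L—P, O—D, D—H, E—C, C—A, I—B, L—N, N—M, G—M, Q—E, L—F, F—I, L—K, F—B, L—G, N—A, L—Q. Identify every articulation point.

Removing D increases the component count from 2 to 3, so D is a cut vertex.
Removing L increases the component count from 2 to 3, so L is a cut vertex.
By contrast removing M leaves 2 components; it is not a cut vertex. No other vertex is a cut vertex either.

D, L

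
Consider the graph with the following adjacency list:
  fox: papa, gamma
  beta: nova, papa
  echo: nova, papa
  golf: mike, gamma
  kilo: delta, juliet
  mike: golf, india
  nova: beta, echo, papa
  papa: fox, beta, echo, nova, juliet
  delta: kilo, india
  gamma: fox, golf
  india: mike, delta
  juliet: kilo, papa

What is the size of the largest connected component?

Starting from fox we can reach fox, beta, echo, golf, kilo, mike, nova, papa, delta, gamma, india, juliet. That is one component of size 12.
The largest has 12 vertices.

12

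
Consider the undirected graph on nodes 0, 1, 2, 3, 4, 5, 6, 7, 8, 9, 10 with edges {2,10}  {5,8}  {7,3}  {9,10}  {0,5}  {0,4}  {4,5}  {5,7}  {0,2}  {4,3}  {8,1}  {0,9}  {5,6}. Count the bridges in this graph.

3

The edges on the cycle 4-5-7-3-4 are not bridges since each lies on that cycle.
But removing 5—8 disconnects 5 from 8; removing 8—1 disconnects 8 from 1; removing 5—6 disconnects 5 from 6 — these are bridges.
That makes 3 bridges.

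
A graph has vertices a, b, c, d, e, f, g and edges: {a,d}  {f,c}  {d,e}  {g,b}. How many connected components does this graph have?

Starting from c we can reach c, f. That is one component of size 2.
Starting from b we can reach b, g. That is one component of size 2.
Starting from a we can reach a, d, e. That is one component of size 3.
Total: 3 components.

3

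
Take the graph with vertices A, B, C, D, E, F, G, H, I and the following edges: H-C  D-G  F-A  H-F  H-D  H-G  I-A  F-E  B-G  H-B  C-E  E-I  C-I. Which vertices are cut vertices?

H

Removing H increases the component count from 1 to 2, so H is a cut vertex.
By contrast removing D leaves 1 component; it is not a cut vertex. No other vertex is a cut vertex either.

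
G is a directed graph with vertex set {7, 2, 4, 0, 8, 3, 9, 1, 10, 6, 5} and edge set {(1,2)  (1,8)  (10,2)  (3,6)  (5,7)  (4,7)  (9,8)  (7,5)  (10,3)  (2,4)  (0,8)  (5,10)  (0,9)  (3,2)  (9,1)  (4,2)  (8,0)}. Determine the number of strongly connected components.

3

{2, 3, 4, 5, 7, 10} are all mutually reachable — one SCC of size 6.
{0, 1, 8, 9} are all mutually reachable — one SCC of size 4.
{6} is an SCC by itself.
That gives 3 strongly connected components.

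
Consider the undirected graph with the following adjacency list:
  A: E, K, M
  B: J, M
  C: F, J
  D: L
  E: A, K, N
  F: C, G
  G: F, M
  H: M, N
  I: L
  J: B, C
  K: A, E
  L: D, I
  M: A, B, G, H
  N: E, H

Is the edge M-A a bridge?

After removing M-A, the path M-H-N-E-A still connects them, so the edge is not a bridge.

No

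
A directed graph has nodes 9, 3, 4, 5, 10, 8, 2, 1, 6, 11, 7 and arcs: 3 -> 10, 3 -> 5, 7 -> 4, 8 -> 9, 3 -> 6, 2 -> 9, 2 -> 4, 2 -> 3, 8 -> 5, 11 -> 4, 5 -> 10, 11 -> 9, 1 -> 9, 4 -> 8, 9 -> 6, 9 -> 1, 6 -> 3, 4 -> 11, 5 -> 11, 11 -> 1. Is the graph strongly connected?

There is no directed path from 8 to 2, so the graph is not strongly connected.

No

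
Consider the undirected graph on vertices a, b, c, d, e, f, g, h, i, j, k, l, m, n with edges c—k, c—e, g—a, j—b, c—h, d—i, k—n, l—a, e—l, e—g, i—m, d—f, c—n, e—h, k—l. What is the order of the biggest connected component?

8

Starting from b we can reach b, j. That is one component of size 2.
Starting from d we can reach d, f, i, m. That is one component of size 4.
Starting from a we can reach a, c, e, g, h, k, l, n. That is one component of size 8.
The largest has 8 vertices.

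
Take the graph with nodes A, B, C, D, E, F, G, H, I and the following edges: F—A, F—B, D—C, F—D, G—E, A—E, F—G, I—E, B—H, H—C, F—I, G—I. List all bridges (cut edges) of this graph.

The edges on the cycle F-B-H-C-D-F are not bridges since each lies on that cycle.
Every edge lies on some cycle, so there are no bridges.

none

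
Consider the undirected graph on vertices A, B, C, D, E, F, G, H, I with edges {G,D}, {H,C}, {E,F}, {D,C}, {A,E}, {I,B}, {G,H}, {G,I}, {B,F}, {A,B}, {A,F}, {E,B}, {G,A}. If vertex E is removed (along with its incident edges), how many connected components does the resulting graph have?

With E gone, the remaining components are: {A, B, C, D, F, G, H, I}.
That is 1 component.

1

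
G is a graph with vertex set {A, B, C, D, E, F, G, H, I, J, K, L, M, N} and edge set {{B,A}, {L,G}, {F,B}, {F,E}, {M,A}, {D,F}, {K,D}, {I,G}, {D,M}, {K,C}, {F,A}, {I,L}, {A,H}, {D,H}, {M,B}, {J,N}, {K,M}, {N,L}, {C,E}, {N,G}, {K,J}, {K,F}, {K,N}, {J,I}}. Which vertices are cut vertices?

Removing K increases the component count from 1 to 2, so K is a cut vertex.
By contrast removing A leaves 1 component; it is not a cut vertex. No other vertex is a cut vertex either.

K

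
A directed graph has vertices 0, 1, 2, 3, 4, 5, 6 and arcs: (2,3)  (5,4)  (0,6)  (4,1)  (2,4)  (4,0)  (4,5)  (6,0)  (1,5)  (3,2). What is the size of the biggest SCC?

{1, 4, 5} are all mutually reachable — one SCC of size 3.
{2, 3} are all mutually reachable — one SCC of size 2.
{0, 6} are all mutually reachable — one SCC of size 2.
The largest has 3 vertices.

3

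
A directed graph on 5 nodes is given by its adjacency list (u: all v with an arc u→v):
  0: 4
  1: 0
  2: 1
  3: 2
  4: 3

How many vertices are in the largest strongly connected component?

{0, 1, 2, 3, 4} are all mutually reachable — one SCC of size 5.
The largest has 5 vertices.

5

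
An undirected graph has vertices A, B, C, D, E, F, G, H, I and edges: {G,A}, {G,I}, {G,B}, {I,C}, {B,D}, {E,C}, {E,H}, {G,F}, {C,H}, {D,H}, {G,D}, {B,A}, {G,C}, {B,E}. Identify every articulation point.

G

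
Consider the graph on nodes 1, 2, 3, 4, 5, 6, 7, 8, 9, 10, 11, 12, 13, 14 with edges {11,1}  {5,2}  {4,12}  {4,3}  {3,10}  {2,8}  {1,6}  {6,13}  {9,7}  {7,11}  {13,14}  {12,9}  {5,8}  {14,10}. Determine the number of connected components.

2

Starting from 2 we can reach 2, 5, 8. That is one component of size 3.
Starting from 1 we can reach 1, 3, 4, 6, 7, 9, 10, 11, 12, 13, 14. That is one component of size 11.
Total: 2 components.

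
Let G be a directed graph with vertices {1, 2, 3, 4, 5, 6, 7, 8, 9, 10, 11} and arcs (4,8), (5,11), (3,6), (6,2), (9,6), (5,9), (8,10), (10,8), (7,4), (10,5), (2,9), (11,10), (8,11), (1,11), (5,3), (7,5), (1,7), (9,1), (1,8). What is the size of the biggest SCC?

11

{1, 2, 3, 4, 5, 6, 7, 8, 9, 10, 11} are all mutually reachable — one SCC of size 11.
The largest has 11 vertices.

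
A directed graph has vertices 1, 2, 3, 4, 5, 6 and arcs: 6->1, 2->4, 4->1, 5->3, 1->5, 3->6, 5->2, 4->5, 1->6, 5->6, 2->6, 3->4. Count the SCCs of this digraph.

1

{1, 2, 3, 4, 5, 6} are all mutually reachable — one SCC of size 6.
That gives 1 strongly connected component.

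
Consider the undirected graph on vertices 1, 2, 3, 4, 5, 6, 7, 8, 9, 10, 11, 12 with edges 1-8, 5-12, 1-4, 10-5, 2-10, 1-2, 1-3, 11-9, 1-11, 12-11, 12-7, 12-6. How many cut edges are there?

The edges on the cycle 1-2-10-5-12-11-1 are not bridges since each lies on that cycle.
But removing 1-3 disconnects 1 from 3; removing 11-9 disconnects 11 from 9; removing 6-12 disconnects 6 from 12; removing 1-4 disconnects 1 from 4 — these are bridges.
In total 6 edges are bridges.

6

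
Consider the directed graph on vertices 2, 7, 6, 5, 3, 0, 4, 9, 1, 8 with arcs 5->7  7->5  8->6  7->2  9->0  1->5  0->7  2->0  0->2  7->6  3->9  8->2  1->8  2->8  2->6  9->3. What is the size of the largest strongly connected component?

5

{0, 2, 5, 7, 8} are all mutually reachable — one SCC of size 5.
{3, 9} are all mutually reachable — one SCC of size 2.
{4} is an SCC by itself.
{6} is an SCC by itself.
{1} is an SCC by itself.
The largest has 5 vertices.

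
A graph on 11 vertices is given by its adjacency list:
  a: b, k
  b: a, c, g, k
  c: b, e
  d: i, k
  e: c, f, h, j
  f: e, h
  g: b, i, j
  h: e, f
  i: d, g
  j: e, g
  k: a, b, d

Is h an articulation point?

Deleting h leaves 1 component (was 1) (its neighbors e, f remain connected to each other), so h is not a cut vertex.

No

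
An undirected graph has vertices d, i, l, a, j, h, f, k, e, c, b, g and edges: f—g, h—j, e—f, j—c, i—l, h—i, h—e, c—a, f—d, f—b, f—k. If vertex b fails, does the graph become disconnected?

Deleting b leaves 1 component (was 1), so b is not a cut vertex.

No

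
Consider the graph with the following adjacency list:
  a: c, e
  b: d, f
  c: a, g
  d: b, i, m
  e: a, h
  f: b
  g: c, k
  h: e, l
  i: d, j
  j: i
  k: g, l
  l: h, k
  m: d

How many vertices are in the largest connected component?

7

Starting from b we can reach b, d, f, i, j, m. That is one component of size 6.
Starting from a we can reach a, c, e, g, h, k, l. That is one component of size 7.
The largest has 7 vertices.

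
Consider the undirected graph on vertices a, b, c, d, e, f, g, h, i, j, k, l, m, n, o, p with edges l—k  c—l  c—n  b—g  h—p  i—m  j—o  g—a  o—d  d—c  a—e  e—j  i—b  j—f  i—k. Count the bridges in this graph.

4

The edges on the cycle i-b-g-a-e-j-o-d-c-l-k-i are not bridges since each lies on that cycle.
But removing h—p disconnects h from p; removing f—j disconnects f from j; removing i—m disconnects i from m; removing c—n disconnects c from n — these are bridges.
That makes 4 bridges.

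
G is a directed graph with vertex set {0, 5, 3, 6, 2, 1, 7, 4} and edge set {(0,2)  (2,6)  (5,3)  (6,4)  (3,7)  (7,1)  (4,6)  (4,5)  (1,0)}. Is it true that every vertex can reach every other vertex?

From 2 we can reach every vertex (0, 1, 2, 3, 4, 5, 6, 7), and every vertex can reach 2 (0, 1, 2, 3, 4, 5, 6, 7). So the whole graph is one strongly connected component.

Yes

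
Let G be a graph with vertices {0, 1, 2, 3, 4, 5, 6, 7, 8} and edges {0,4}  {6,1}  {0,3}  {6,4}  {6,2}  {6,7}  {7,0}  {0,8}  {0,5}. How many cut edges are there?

5

The edges on the cycle 6-7-0-4-6 are not bridges since each lies on that cycle.
But removing 5-0 disconnects 5 from 0; removing 0-8 disconnects 0 from 8; removing 6-2 disconnects 6 from 2; removing 6-1 disconnects 6 from 1 — these are bridges.
In total 5 edges are bridges.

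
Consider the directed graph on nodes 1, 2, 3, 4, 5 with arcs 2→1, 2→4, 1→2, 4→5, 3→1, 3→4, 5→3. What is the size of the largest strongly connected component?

{1, 2, 3, 4, 5} are all mutually reachable — one SCC of size 5.
The largest has 5 vertices.

5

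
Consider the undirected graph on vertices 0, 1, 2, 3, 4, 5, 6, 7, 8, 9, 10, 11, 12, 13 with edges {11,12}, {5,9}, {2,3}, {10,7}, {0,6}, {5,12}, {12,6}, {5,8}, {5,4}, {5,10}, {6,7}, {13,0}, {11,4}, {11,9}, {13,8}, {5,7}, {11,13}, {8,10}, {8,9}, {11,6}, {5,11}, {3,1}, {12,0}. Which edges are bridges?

1-3, 2-3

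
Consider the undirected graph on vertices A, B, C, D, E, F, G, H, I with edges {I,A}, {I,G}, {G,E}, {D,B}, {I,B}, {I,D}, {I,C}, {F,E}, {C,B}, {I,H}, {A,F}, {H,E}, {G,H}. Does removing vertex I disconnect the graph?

Yes

Deleting I raises the number of components from 1 to 2, so I is a cut vertex.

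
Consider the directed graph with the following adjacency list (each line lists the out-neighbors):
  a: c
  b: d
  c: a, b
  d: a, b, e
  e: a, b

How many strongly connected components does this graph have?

{a, b, c, d, e} are all mutually reachable — one SCC of size 5.
That gives 1 strongly connected component.

1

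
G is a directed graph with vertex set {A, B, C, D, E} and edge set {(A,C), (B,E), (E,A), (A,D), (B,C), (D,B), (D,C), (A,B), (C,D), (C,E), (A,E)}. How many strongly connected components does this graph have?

1

{A, B, C, D, E} are all mutually reachable — one SCC of size 5.
That gives 1 strongly connected component.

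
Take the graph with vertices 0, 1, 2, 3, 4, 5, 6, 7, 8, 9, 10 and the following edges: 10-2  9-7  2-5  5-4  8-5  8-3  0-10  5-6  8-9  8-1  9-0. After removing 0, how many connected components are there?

1

With 0 gone, the remaining components are: {1, 2, 3, 4, 5, 6, 7, 8, 9, 10}.
That is 1 component.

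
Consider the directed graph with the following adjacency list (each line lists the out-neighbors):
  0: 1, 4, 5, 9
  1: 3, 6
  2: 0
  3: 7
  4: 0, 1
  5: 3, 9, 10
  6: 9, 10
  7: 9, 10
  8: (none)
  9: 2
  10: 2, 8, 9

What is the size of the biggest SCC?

{0, 1, 2, 3, 4, 5, 6, 7, 9, 10} are all mutually reachable — one SCC of size 10.
{8} is an SCC by itself.
The largest has 10 vertices.

10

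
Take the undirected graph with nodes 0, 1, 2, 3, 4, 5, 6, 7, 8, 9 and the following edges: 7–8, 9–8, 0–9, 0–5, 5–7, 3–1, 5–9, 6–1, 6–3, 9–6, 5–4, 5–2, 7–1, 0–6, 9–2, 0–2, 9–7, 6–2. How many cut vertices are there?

Removing 5 increases the component count from 1 to 2, so 5 is a cut vertex.
By contrast removing 4 leaves 1 component; it is not a cut vertex. No other vertex is a cut vertex either.

1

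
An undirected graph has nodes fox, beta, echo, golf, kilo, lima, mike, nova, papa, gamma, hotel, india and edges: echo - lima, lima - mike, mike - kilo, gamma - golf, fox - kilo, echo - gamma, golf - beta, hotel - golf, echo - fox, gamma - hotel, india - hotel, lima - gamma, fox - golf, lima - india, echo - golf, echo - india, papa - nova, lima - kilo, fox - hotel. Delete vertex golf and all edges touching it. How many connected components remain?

3

With golf gone, the remaining components are: {beta}; {nova, papa}; {fox, echo, kilo, lima, mike, gamma, hotel, india}.
That is 3 components.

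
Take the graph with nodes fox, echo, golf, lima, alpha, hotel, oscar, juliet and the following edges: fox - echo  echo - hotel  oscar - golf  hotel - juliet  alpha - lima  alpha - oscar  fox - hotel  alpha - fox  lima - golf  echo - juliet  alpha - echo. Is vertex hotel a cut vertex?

No

Deleting hotel leaves 1 component (was 1) (its neighbors fox, echo, juliet remain connected to each other), so hotel is not a cut vertex.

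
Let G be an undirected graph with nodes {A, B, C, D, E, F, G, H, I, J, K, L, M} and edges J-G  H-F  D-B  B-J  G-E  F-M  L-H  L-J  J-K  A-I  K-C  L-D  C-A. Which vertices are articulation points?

Removing A increases the component count from 1 to 2, so A is a cut vertex.
Removing C increases the component count from 1 to 2, so C is a cut vertex.
Removing F increases the component count from 1 to 2, so F is a cut vertex.
Likewise G, H, J, K, L are cut vertices.
By contrast removing E leaves 1 component; it is not a cut vertex. No other vertex is a cut vertex either.

A, C, F, G, H, J, K, L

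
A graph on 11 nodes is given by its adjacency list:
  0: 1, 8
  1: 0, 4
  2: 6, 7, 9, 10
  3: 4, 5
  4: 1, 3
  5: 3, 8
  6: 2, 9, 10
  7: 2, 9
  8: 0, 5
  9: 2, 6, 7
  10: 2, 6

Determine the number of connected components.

2

Starting from 2 we can reach 2, 6, 7, 9, 10. That is one component of size 5.
Starting from 0 we can reach 0, 1, 3, 4, 5, 8. That is one component of size 6.
Total: 2 components.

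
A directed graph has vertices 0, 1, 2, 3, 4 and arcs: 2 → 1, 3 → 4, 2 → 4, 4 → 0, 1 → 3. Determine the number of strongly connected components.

{4} is an SCC by itself.
{2} is an SCC by itself.
{3} is an SCC by itself.
{0} is an SCC by itself.
{1} is an SCC by itself.
That gives 5 strongly connected components.

5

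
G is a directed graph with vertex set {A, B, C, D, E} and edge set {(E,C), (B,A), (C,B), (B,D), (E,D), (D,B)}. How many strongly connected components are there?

4

{B, D} are all mutually reachable — one SCC of size 2.
{C} is an SCC by itself.
{A} is an SCC by itself.
{E} is an SCC by itself.
That gives 4 strongly connected components.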